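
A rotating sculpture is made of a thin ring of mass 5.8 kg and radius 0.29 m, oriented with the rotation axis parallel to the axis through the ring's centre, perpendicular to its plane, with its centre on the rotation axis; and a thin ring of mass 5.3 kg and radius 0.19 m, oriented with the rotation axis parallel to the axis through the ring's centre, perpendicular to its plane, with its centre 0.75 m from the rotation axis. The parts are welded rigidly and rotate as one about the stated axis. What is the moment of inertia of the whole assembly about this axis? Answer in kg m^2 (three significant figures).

Thin ring: I_cm = MR² = (5.8)(0.29)² = 0.48778 kg m^2; axis through the centre, so I = 0.48778 kg m^2.
Thin ring: I_cm = MR² = (5.3)(0.19)² = 0.19133 kg m^2; centre at d = 0.75 m, so the parallel axis theorem gives I = 0.19133 + (5.3)(0.75)² = 3.1726 kg m^2.
Total I = 0.48778 + 3.1726 = 3.6604 kg m^2.

3.66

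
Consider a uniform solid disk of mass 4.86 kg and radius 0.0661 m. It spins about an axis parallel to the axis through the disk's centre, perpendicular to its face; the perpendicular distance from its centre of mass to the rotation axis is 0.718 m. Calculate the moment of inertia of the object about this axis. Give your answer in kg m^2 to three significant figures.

I_cm = (1/2)MR² = (1/2)(4.86)(0.0661)² = 0.010617 kg m^2; centre at d = 0.718 m, so I = I_cm + Md² gives I = 0.010617 + (4.86)(0.718)² = 2.5161 kg m^2.

2.52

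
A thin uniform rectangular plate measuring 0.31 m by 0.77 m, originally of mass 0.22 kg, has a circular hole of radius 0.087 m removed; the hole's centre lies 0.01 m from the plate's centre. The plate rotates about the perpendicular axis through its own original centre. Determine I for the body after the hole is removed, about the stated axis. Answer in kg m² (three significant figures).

0.0125

Unpierced body about its centre: I₀ = (1/12)M(a²+b²) = (1/12)(0.22)[(0.31)² + (0.77)²] = 0.012632 kg m².
The removed disk has mass m = M·πr²/(ab) = (0.22)·π(0.087)²/(0.31·0.77) = 0.021916 kg (same uniform areal density).
Its moment of inertia about the rotation axis (parallel-axis theorem): I_hole = (1/2)mr² + md² = (1/2)(0.021916)(0.087)² + (0.021916)(0.01)² = 8.5132e-05 kg m².
Treating the hole as negative mass, I = I₀ − I_hole = 0.012632 − 8.5132e-05 = 0.012547 kg m².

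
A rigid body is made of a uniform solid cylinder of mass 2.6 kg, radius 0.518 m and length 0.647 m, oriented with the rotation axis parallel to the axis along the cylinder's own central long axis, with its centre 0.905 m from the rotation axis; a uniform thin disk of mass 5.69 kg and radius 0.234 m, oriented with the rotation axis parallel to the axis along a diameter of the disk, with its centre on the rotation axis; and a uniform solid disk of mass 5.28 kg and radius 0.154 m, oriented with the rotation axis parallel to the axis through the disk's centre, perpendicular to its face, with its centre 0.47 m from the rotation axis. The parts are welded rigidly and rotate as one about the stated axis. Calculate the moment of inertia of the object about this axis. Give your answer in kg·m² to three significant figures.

Solid cylinder: I_cm = (1/2)MR² = (1/2)(2.6)(0.518)² = 0.34882 kg·m²; centre at d = 0.905 m, so I = I_cm + Md² gives I = 0.34882 + (2.6)(0.905)² = 2.4783 kg·m².
Thin disk: I_cm = (1/4)MR² = (1/4)(5.69)(0.234)² = 0.07789 kg·m²; axis through the centre, so I = 0.07789 kg·m².
Solid disk: I_cm = (1/2)MR² = (1/2)(5.28)(0.154)² = 0.06261 kg·m²; centre at d = 0.47 m, so I = I_cm + Md² gives I = 0.06261 + (5.28)(0.47)² = 1.229 kg·m².
Total I = 2.4783 + 0.07789 + 1.229 = 3.7851 kg·m².

3.79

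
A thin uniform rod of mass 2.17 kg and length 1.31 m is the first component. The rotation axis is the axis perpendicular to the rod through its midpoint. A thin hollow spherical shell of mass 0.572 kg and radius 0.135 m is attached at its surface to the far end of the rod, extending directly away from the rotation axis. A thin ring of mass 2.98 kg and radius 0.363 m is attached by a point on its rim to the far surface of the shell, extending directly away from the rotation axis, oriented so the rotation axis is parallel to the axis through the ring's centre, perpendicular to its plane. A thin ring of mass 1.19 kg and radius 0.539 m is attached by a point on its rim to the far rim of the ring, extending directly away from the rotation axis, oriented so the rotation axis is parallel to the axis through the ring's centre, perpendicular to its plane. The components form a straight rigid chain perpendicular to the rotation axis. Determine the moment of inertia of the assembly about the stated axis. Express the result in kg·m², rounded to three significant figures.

12.1

Thin rod: I_cm = (1/12)ML² = (1/12)(2.17)(1.31)² = 0.31033 kg·m²; axis through the centre, so I = 0.31033 kg·m².
Spherical shell: I_cm = (2/3)MR² = (2/3)(0.572)(0.135)² = 0.0069498 kg·m²; centre at d = 0.655 + 0.135 = 0.79 m, so I = I_cm + Md² gives I = 0.0069498 + (0.572)(0.79)² = 0.36394 kg·m².
Thin ring: I_cm = MR² = (2.98)(0.363)² = 0.39267 kg·m²; centre at d = 0.655 + 0.135 + 0.135 + 0.363 = 1.288 m, so I = I_cm + Md² gives I = 0.39267 + (2.98)(1.288)² = 5.3363 kg·m².
Thin ring: I_cm = MR² = (1.19)(0.539)² = 0.34572 kg·m²; centre at d = 0.655 + 0.135 + 0.135 + 0.363 + 0.363 + 0.539 = 2.19 m, so I = I_cm + Md² gives I = 0.34572 + (1.19)(2.19)² = 6.0531 kg·m².
Total I = 0.31033 + 0.36394 + 5.3363 + 6.0531 = 12.064 kg·m².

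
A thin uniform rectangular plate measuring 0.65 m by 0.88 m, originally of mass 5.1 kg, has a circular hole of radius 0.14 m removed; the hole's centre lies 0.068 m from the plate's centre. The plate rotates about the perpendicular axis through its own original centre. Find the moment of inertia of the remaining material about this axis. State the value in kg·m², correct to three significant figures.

0.501

Unpierced body about its centre: I₀ = (1/12)M(a²+b²) = (1/12)(5.1)[(0.65)² + (0.88)²] = 0.50868 kg·m².
The removed disk has mass m = M·πr²/(ab) = (5.1)·π(0.14)²/(0.65·0.88) = 0.54901 kg (same uniform areal density).
Its moment of inertia about the rotation axis (parallel-axis theorem): I_hole = (1/2)mr² + md² = (1/2)(0.54901)(0.14)² + (0.54901)(0.068)² = 0.0079189 kg·m².
Treating the hole as negative mass, I = I₀ − I_hole = 0.50868 − 0.0079189 = 0.50076 kg·m².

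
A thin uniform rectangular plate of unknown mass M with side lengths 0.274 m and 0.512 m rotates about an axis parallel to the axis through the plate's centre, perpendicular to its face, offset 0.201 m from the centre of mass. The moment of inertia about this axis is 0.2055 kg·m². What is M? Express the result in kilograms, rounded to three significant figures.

3.00

I = I_cm + Md² = (1/12)M(a²+b²) + Md² = M·[0.0833333·[(0.274)² + (0.512)²] + (0.201)²] = M·0.068503.
So M = 0.2055 / 0.068503 = 2.9999 kg.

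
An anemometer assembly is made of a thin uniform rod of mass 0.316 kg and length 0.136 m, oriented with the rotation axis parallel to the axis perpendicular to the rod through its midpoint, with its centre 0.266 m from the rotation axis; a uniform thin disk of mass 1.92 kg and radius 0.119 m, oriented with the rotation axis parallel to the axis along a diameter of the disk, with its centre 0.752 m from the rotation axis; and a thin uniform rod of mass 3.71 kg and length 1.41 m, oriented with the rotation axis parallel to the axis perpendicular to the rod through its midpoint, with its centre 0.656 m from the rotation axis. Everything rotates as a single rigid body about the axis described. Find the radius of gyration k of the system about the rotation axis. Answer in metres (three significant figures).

Thin rod: I_cm = (1/12)ML² = (1/12)(0.316)(0.136)² = 0.00048706 kg m²; centre at d = 0.266 m, so I = I_cm + Md² gives I = 0.00048706 + (0.316)(0.266)² = 0.022846 kg m².
Thin disk: I_cm = (1/4)MR² = (1/4)(1.92)(0.119)² = 0.0067973 kg m²; centre at d = 0.752 m, so I = I_cm + Md² gives I = 0.0067973 + (1.92)(0.752)² = 1.0926 kg m².
Thin rod: I_cm = (1/12)ML² = (1/12)(3.71)(1.41)² = 0.61465 kg m²; centre at d = 0.656 m, so I = I_cm + Md² gives I = 0.61465 + (3.71)(0.656)² = 2.2112 kg m².
Total I = 3.3266 kg m²; total mass M = 5.946 kg.
k = √(I/M) = √(3.3266/5.946) = 0.74798 m.

0.748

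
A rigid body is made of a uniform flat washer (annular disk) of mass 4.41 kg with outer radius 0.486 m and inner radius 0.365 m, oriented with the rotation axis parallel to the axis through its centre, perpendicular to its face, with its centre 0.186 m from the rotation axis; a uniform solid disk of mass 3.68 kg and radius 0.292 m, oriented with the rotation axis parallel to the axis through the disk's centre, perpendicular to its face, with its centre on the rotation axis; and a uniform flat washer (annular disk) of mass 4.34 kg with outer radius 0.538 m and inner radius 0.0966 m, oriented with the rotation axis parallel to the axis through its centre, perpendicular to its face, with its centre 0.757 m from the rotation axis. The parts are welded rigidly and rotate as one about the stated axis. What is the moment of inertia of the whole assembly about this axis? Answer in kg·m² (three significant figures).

Annular disk: I_cm = (1/2)M(R²+r²) = (1/2)(4.41)[(0.486)² + (0.365)²] = 0.81457 kg·m²; centre at d = 0.186 m, so I = I_cm + Md² gives I = 0.81457 + (4.41)(0.186)² = 0.96714 kg·m².
Solid disk: I_cm = (1/2)MR² = (1/2)(3.68)(0.292)² = 0.15689 kg·m²; axis through the centre, so I = 0.15689 kg·m².
Annular disk: I_cm = (1/2)M(R²+r²) = (1/2)(4.34)[(0.538)² + (0.0966)²] = 0.64834 kg·m²; centre at d = 0.757 m, so I = I_cm + Md² gives I = 0.64834 + (4.34)(0.757)² = 3.1354 kg·m².
Total I = 0.96714 + 0.15689 + 3.1354 = 4.2594 kg·m².

4.26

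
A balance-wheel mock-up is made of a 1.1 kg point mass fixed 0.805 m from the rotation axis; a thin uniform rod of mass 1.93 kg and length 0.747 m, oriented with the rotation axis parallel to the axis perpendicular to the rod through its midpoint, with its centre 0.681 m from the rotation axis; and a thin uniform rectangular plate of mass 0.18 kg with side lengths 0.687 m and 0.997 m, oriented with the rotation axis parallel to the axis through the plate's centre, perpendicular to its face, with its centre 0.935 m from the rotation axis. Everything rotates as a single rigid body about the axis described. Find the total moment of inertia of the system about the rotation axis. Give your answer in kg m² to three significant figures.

Point mass: I_cm = 0; centre at d = 0.805 m, so the parallel axis theorem gives I = 0 + (1.1)(0.805)² = 0.71283 kg m².
Thin rod: I_cm = (1/12)ML² = (1/12)(1.93)(0.747)² = 0.089746 kg m²; centre at d = 0.681 m, so the parallel axis theorem gives I = 0.089746 + (1.93)(0.681)² = 0.98481 kg m².
Rectangular plate: I_cm = (1/12)M(a²+b²) = (1/12)(0.18)[(0.687)² + (0.997)²] = 0.02199 kg m²; centre at d = 0.935 m, so the parallel axis theorem gives I = 0.02199 + (0.18)(0.935)² = 0.17935 kg m².
Total I = 0.71283 + 0.98481 + 0.17935 = 1.877 kg m².

1.88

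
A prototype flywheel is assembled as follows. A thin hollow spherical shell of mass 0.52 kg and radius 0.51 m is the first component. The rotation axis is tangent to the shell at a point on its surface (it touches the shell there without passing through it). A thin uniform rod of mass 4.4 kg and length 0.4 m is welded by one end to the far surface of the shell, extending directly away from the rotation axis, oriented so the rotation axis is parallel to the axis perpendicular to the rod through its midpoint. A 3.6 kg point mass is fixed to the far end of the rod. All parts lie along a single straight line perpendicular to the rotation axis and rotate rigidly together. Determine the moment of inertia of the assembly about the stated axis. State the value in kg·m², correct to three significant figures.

Spherical shell: I_cm = (2/3)MR² = (2/3)(0.52)(0.51)² = 0.090168 kg·m²; centre at d = 0.51 m, so I = I_cm + Md² gives I = 0.090168 + (0.52)(0.51)² = 0.22542 kg·m².
Thin rod: I_cm = (1/12)ML² = (1/12)(4.4)(0.4)² = 0.058667 kg·m²; centre at d = 0.51 + 0.51 + 0.2 = 1.22 m, so I = I_cm + Md² gives I = 0.058667 + (4.4)(1.22)² = 6.6076 kg·m².
Point mass: I_cm = 0; centre at d = 0.51 + 0.51 + 0.2 + 0.2 = 1.42 m, so I = I_cm + Md² gives I = 0 + (3.6)(1.42)² = 7.259 kg·m².
Total I = 0.22542 + 6.6076 + 7.259 = 14.092 kg·m².

14.1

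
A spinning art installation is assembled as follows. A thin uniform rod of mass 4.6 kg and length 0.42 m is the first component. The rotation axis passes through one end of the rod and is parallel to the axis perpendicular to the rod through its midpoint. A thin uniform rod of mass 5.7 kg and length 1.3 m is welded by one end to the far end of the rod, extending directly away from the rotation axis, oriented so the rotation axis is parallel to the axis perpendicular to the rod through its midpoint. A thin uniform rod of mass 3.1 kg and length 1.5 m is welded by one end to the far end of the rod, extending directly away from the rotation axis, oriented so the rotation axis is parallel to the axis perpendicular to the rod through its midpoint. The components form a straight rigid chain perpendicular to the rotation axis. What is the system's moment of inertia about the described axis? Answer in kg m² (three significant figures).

Thin rod: I_cm = (1/12)ML² = (1/12)(4.6)(0.42)² = 0.06762 kg m²; centre at d = 0.21 m, so I = I_cm + Md² gives I = 0.06762 + (4.6)(0.21)² = 0.27048 kg m².
Thin rod: I_cm = (1/12)ML² = (1/12)(5.7)(1.3)² = 0.80275 kg m²; centre at d = 0.21 + 0.21 + 0.65 = 1.07 m, so I = I_cm + Md² gives I = 0.80275 + (5.7)(1.07)² = 7.3287 kg m².
Thin rod: I_cm = (1/12)ML² = (1/12)(3.1)(1.5)² = 0.58125 kg m²; centre at d = 0.21 + 0.21 + 0.65 + 0.65 + 0.75 = 2.47 m, so I = I_cm + Md² gives I = 0.58125 + (3.1)(2.47)² = 19.494 kg m².
Total I = 0.27048 + 7.3287 + 19.494 = 27.093 kg m².

27.1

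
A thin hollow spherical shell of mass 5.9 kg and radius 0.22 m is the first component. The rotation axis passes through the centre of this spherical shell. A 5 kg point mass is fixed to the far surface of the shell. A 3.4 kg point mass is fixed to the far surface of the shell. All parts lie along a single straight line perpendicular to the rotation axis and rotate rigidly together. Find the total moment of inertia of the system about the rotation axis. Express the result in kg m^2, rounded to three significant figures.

0.597

Spherical shell: I_cm = (2/3)MR² = (2/3)(5.9)(0.22)² = 0.19037 kg m^2; axis through the centre, so I = 0.19037 kg m^2.
Point mass: I_cm = 0; centre at d = 0.22 m, so the parallel axis theorem gives I = 0 + (5)(0.22)² = 0.242 kg m^2.
Point mass: I_cm = 0; centre at d = 0.22 m, so the parallel axis theorem gives I = 0 + (3.4)(0.22)² = 0.16456 kg m^2.
Total I = 0.19037 + 0.242 + 0.16456 = 0.59693 kg m^2.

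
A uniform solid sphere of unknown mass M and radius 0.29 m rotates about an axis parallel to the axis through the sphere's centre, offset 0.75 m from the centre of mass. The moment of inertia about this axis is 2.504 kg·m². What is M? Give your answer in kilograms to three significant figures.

I = I_cm + Md² = (2/5)MR² + Md² = M·[0.4·(0.29)² + (0.75)²] = M·0.59614.
So M = 2.504 / 0.59614 = 4.2004 kg.

4.20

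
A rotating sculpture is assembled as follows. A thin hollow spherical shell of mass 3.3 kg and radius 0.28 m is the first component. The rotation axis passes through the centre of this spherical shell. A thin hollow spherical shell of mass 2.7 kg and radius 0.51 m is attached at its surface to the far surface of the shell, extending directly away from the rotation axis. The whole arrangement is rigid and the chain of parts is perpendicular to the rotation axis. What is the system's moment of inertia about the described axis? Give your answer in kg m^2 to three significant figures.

Spherical shell: I_cm = (2/3)MR² = (2/3)(3.3)(0.28)² = 0.17248 kg m^2; axis through the centre, so I = 0.17248 kg m^2.
Spherical shell: I_cm = (2/3)MR² = (2/3)(2.7)(0.51)² = 0.46818 kg m^2; centre at d = 0.28 + 0.51 = 0.79 m, so the parallel axis theorem gives I = 0.46818 + (2.7)(0.79)² = 2.1533 kg m^2.
Total I = 0.17248 + 2.1533 = 2.3257 kg m^2.

2.33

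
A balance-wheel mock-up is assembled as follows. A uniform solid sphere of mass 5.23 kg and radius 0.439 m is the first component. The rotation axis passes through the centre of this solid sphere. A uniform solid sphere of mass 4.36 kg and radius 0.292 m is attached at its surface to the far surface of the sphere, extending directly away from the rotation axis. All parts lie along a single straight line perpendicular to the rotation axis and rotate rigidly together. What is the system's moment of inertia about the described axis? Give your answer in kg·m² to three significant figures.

2.88

Solid sphere: I_cm = (2/5)MR² = (2/5)(5.23)(0.439)² = 0.40317 kg·m²; axis through the centre, so I = 0.40317 kg·m².
Solid sphere: I_cm = (2/5)MR² = (2/5)(4.36)(0.292)² = 0.1487 kg·m²; centre at d = 0.439 + 0.292 = 0.731 m, so the parallel axis theorem gives I = 0.1487 + (4.36)(0.731)² = 2.4785 kg·m².
Total I = 0.40317 + 2.4785 = 2.8817 kg·m².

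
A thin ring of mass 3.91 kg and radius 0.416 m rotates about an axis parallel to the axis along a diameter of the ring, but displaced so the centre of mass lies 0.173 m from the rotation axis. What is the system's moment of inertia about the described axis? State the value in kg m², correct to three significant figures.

0.455

I_cm = (1/2)MR² = (1/2)(3.91)(0.416)² = 0.33832 kg m²; centre at d = 0.173 m, so I = I_cm + Md² gives I = 0.33832 + (3.91)(0.173)² = 0.45535 kg m².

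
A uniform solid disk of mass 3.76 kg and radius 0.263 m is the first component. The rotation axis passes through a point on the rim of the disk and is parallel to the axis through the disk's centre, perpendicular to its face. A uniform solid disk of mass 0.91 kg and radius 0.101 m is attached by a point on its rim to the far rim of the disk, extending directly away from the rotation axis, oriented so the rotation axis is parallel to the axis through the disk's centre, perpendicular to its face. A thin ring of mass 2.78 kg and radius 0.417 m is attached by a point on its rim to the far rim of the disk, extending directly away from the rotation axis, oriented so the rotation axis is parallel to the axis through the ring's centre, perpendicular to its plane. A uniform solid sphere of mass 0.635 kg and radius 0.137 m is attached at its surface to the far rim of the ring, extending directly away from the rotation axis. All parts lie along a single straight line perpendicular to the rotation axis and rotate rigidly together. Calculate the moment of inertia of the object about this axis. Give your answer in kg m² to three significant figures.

6.72

Solid disk: I_cm = (1/2)MR² = (1/2)(3.76)(0.263)² = 0.13004 kg m²; centre at d = 0.263 m, so I = I_cm + Md² gives I = 0.13004 + (3.76)(0.263)² = 0.39011 kg m².
Solid disk: I_cm = (1/2)MR² = (1/2)(0.91)(0.101)² = 0.0046415 kg m²; centre at d = 0.263 + 0.263 + 0.101 = 0.627 m, so I = I_cm + Md² gives I = 0.0046415 + (0.91)(0.627)² = 0.36239 kg m².
Thin ring: I_cm = MR² = (2.78)(0.417)² = 0.48341 kg m²; centre at d = 0.263 + 0.263 + 0.101 + 0.101 + 0.417 = 1.145 m, so I = I_cm + Md² gives I = 0.48341 + (2.78)(1.145)² = 4.1281 kg m².
Solid sphere: I_cm = (2/5)MR² = (2/5)(0.635)(0.137)² = 0.0047673 kg m²; centre at d = 0.263 + 0.263 + 0.101 + 0.101 + 0.417 + 0.417 + 0.137 = 1.699 m, so I = I_cm + Md² gives I = 0.0047673 + (0.635)(1.699)² = 1.8378 kg m².
Total I = 0.39011 + 0.36239 + 4.1281 + 1.8378 = 6.7183 kg m².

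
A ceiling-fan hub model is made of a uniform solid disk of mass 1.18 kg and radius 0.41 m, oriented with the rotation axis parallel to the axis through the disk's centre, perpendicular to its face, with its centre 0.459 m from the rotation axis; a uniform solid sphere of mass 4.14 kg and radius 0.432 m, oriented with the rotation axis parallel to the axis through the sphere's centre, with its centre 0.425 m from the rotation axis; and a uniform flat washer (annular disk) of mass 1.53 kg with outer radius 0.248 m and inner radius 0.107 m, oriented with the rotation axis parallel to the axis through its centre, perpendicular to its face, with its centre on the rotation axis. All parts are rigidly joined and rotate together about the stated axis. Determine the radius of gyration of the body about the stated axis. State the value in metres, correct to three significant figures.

Solid disk: I_cm = (1/2)MR² = (1/2)(1.18)(0.41)² = 0.099179 kg m²; centre at d = 0.459 m, so I = I_cm + Md² gives I = 0.099179 + (1.18)(0.459)² = 0.34778 kg m².
Solid sphere: I_cm = (2/5)MR² = (2/5)(4.14)(0.432)² = 0.30905 kg m²; centre at d = 0.425 m, so I = I_cm + Md² gives I = 0.30905 + (4.14)(0.425)² = 1.0568 kg m².
Annular disk: I_cm = (1/2)M(R²+r²) = (1/2)(1.53)[(0.248)² + (0.107)²] = 0.055809 kg m²; axis through the centre, so I = 0.055809 kg m².
Total I = 1.4604 kg m²; total mass M = 6.85 kg.
k = √(I/M) = √(1.4604/6.85) = 0.46174 m.

0.462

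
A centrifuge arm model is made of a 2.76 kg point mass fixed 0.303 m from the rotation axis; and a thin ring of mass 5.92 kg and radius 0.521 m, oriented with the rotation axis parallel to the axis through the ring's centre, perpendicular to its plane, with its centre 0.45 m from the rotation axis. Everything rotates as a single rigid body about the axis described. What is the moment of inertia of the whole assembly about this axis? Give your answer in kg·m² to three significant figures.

Point mass: I_cm = 0; centre at d = 0.303 m, so I = I_cm + Md² gives I = 0 + (2.76)(0.303)² = 0.25339 kg·m².
Thin ring: I_cm = MR² = (5.92)(0.521)² = 1.6069 kg·m²; centre at d = 0.45 m, so I = I_cm + Md² gives I = 1.6069 + (5.92)(0.45)² = 2.8057 kg·m².
Total I = 0.25339 + 2.8057 = 3.0591 kg·m².

3.06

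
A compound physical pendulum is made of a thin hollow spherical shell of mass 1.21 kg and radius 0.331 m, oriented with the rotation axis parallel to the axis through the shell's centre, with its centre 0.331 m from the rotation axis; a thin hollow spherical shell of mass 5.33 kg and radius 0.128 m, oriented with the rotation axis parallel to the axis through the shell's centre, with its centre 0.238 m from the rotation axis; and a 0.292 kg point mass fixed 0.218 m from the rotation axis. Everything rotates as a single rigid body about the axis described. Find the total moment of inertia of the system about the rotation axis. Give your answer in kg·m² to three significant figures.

0.595

Spherical shell: I_cm = (2/3)MR² = (2/3)(1.21)(0.331)² = 0.088379 kg·m²; centre at d = 0.331 m, so the parallel axis theorem gives I = 0.088379 + (1.21)(0.331)² = 0.22095 kg·m².
Spherical shell: I_cm = (2/3)MR² = (2/3)(5.33)(0.128)² = 0.058218 kg·m²; centre at d = 0.238 m, so the parallel axis theorem gives I = 0.058218 + (5.33)(0.238)² = 0.36013 kg·m².
Point mass: I_cm = 0; centre at d = 0.218 m, so the parallel axis theorem gives I = 0 + (0.292)(0.218)² = 0.013877 kg·m².
Total I = 0.22095 + 0.36013 + 0.013877 = 0.59496 kg·m².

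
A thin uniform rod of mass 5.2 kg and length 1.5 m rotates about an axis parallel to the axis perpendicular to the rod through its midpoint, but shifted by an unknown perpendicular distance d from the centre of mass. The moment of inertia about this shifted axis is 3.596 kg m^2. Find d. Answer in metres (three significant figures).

0.710

About the centre-of-mass axis, I_cm = (1/12)ML² = (1/12)(5.2)(1.5)² = 0.975 kg m^2.
Parallel axis theorem: I = I_cm + Md², so Md² = 3.596 − 0.975 = 2.621 kg m^2.
d = √(2.621 / 5.2) = 0.70996 m.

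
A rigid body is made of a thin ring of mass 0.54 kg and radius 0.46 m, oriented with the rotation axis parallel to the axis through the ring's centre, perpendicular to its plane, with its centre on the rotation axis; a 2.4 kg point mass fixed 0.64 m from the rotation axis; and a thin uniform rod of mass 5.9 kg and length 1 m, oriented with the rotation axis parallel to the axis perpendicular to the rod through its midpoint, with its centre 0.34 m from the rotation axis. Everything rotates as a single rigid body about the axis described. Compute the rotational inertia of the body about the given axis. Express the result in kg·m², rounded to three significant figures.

Thin ring: I_cm = MR² = (0.54)(0.46)² = 0.11426 kg·m²; axis through the centre, so I = 0.11426 kg·m².
Point mass: I_cm = 0; centre at d = 0.64 m, so the parallel axis theorem gives I = 0 + (2.4)(0.64)² = 0.98304 kg·m².
Thin rod: I_cm = (1/12)ML² = (1/12)(5.9)(1)² = 0.49167 kg·m²; centre at d = 0.34 m, so the parallel axis theorem gives I = 0.49167 + (5.9)(0.34)² = 1.1737 kg·m².
Total I = 0.11426 + 0.98304 + 1.1737 = 2.271 kg·m².

2.27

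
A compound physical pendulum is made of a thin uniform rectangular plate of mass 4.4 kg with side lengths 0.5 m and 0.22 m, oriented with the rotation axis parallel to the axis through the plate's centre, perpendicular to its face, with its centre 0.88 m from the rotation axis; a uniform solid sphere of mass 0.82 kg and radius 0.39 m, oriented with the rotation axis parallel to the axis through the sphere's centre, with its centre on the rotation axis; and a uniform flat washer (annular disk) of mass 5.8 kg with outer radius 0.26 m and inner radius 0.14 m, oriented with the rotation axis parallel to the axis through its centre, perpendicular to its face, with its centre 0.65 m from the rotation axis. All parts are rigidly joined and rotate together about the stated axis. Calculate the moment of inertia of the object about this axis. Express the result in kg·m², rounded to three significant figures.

Rectangular plate: I_cm = (1/12)M(a²+b²) = (1/12)(4.4)[(0.5)² + (0.22)²] = 0.10941 kg·m²; centre at d = 0.88 m, so the parallel axis theorem gives I = 0.10941 + (4.4)(0.88)² = 3.5168 kg·m².
Solid sphere: I_cm = (2/5)MR² = (2/5)(0.82)(0.39)² = 0.049889 kg·m²; axis through the centre, so I = 0.049889 kg·m².
Annular disk: I_cm = (1/2)M(R²+r²) = (1/2)(5.8)[(0.26)² + (0.14)²] = 0.25288 kg·m²; centre at d = 0.65 m, so the parallel axis theorem gives I = 0.25288 + (5.8)(0.65)² = 2.7034 kg·m².
Total I = 3.5168 + 0.049889 + 2.7034 = 6.27 kg·m².

6.27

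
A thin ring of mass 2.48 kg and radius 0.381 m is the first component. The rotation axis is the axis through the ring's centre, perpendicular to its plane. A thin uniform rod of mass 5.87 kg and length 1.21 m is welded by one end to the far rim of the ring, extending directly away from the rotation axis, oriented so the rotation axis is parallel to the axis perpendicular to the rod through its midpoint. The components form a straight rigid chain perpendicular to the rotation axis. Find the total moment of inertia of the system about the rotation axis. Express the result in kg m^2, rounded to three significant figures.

Thin ring: I_cm = MR² = (2.48)(0.381)² = 0.36 kg m^2; axis through the centre, so I = 0.36 kg m^2.
Thin rod: I_cm = (1/12)ML² = (1/12)(5.87)(1.21)² = 0.71619 kg m^2; centre at d = 0.381 + 0.605 = 0.986 m, so the parallel axis theorem gives I = 0.71619 + (5.87)(0.986)² = 6.423 kg m^2.
Total I = 0.36 + 6.423 = 6.783 kg m^2.

6.78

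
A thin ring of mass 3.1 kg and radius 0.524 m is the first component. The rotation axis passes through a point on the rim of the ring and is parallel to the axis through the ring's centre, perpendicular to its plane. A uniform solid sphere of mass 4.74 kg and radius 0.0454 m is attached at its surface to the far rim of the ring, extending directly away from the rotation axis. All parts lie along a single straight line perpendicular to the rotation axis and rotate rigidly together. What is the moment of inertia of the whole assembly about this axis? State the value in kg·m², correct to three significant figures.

Thin ring: I_cm = MR² = (3.1)(0.524)² = 0.85119 kg·m²; centre at d = 0.524 m, so I = I_cm + Md² gives I = 0.85119 + (3.1)(0.524)² = 1.7024 kg·m².
Solid sphere: I_cm = (2/5)MR² = (2/5)(4.74)(0.0454)² = 0.003908 kg·m²; centre at d = 0.524 + 0.524 + 0.0454 = 1.0934 m, so I = I_cm + Md² gives I = 0.003908 + (4.74)(1.0934)² = 5.6707 kg·m².
Total I = 1.7024 + 5.6707 = 7.3731 kg·m².

7.37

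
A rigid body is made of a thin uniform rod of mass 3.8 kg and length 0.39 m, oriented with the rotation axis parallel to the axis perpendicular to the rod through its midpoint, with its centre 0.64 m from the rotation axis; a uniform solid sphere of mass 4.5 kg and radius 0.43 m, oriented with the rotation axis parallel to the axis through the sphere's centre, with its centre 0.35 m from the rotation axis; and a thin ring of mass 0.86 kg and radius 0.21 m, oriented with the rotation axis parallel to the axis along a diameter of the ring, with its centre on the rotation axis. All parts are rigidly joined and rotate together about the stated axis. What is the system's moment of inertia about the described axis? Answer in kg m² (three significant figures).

2.51

Thin rod: I_cm = (1/12)ML² = (1/12)(3.8)(0.39)² = 0.048165 kg m²; centre at d = 0.64 m, so I = I_cm + Md² gives I = 0.048165 + (3.8)(0.64)² = 1.6046 kg m².
Solid sphere: I_cm = (2/5)MR² = (2/5)(4.5)(0.43)² = 0.33282 kg m²; centre at d = 0.35 m, so I = I_cm + Md² gives I = 0.33282 + (4.5)(0.35)² = 0.88407 kg m².
Thin ring: I_cm = (1/2)MR² = (1/2)(0.86)(0.21)² = 0.018963 kg m²; axis through the centre, so I = 0.018963 kg m².
Total I = 1.6046 + 0.88407 + 0.018963 = 2.5077 kg m².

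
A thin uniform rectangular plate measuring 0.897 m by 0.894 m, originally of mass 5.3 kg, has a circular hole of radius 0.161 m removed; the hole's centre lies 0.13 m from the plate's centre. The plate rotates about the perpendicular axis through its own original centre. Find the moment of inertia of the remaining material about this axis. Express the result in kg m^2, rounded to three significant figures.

0.692

Unpierced body about its centre: I₀ = (1/12)M(a²+b²) = (1/12)(5.3)[(0.897)² + (0.894)²] = 0.70836 kg m^2.
The removed disk has mass m = M·πr²/(ab) = (5.3)·π(0.161)²/(0.897·0.894) = 0.5382 kg (same uniform areal density).
Its moment of inertia about the rotation axis (parallel-axis theorem): I_hole = (1/2)mr² + md² = (1/2)(0.5382)(0.161)² + (0.5382)(0.13)² = 0.016071 kg m^2.
Treating the hole as negative mass, I = I₀ − I_hole = 0.70836 − 0.016071 = 0.69229 kg m^2.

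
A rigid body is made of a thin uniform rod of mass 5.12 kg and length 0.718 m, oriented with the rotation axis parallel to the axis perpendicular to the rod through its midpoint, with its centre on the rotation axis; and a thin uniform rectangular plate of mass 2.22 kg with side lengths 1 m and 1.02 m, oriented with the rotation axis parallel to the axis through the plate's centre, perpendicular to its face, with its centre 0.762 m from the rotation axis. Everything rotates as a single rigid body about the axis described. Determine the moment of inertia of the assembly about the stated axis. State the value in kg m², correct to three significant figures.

1.89

Thin rod: I_cm = (1/12)ML² = (1/12)(5.12)(0.718)² = 0.21996 kg m²; axis through the centre, so I = 0.21996 kg m².
Rectangular plate: I_cm = (1/12)M(a²+b²) = (1/12)(2.22)[(1)² + (1.02)²] = 0.37747 kg m²; centre at d = 0.762 m, so the parallel axis theorem gives I = 0.37747 + (2.22)(0.762)² = 1.6665 kg m².
Total I = 0.21996 + 1.6665 = 1.8865 kg m².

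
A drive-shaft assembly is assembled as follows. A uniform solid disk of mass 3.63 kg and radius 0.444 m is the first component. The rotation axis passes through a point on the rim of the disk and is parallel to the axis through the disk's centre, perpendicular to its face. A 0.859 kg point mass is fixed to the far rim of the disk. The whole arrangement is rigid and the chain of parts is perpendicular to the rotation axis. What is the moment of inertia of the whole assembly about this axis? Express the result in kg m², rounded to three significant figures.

Solid disk: I_cm = (1/2)MR² = (1/2)(3.63)(0.444)² = 0.3578 kg m²; centre at d = 0.444 m, so the parallel axis theorem gives I = 0.3578 + (3.63)(0.444)² = 1.0734 kg m².
Point mass: I_cm = 0; centre at d = 0.444 + 0.444 = 0.888 m, so the parallel axis theorem gives I = 0 + (0.859)(0.888)² = 0.67736 kg m².
Total I = 1.0734 + 0.67736 = 1.7508 kg m².

1.75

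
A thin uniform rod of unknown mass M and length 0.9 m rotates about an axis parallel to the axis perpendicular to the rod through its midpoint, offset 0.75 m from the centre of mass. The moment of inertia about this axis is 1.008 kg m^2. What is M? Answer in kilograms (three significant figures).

1.60

I = I_cm + Md² = (1/12)ML² + Md² = M·[0.0833333·(0.9)² + (0.75)²] = M·0.63.
So M = 1.008 / 0.63 = 1.6 kg.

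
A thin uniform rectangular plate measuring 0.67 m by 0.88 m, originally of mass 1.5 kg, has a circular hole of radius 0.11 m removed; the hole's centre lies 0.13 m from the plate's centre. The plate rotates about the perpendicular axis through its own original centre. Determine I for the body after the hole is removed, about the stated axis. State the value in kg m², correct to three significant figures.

Unpierced body about its centre: I₀ = (1/12)M(a²+b²) = (1/12)(1.5)[(0.67)² + (0.88)²] = 0.15291 kg m².
The removed disk has mass m = M·πr²/(ab) = (1.5)·π(0.11)²/(0.67·0.88) = 0.096709 kg (same uniform areal density).
Its moment of inertia about the rotation axis (parallel-axis theorem): I_hole = (1/2)mr² + md² = (1/2)(0.096709)(0.11)² + (0.096709)(0.13)² = 0.0022195 kg m².
Treating the hole as negative mass, I = I₀ − I_hole = 0.15291 − 0.0022195 = 0.15069 kg m².

0.151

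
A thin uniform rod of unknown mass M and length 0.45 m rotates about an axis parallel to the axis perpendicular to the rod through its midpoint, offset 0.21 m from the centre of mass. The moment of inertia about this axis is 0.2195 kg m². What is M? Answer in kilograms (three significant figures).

3.60

I = I_cm + Md² = (1/12)ML² + Md² = M·[0.0833333·(0.45)² + (0.21)²] = M·0.060975.
So M = 0.2195 / 0.060975 = 3.5998 kg.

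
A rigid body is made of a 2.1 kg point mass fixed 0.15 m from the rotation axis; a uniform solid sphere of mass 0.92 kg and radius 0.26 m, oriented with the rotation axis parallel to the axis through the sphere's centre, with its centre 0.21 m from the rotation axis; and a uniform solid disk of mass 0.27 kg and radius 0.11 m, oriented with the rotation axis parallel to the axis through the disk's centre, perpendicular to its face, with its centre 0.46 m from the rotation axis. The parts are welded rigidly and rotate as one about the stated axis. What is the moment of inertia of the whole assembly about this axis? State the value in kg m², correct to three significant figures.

0.171

Point mass: I_cm = 0; centre at d = 0.15 m, so I = I_cm + Md² gives I = 0 + (2.1)(0.15)² = 0.04725 kg m².
Solid sphere: I_cm = (2/5)MR² = (2/5)(0.92)(0.26)² = 0.024877 kg m²; centre at d = 0.21 m, so I = I_cm + Md² gives I = 0.024877 + (0.92)(0.21)² = 0.065449 kg m².
Solid disk: I_cm = (1/2)MR² = (1/2)(0.27)(0.11)² = 0.0016335 kg m²; centre at d = 0.46 m, so I = I_cm + Md² gives I = 0.0016335 + (0.27)(0.46)² = 0.058766 kg m².
Total I = 0.04725 + 0.065449 + 0.058766 = 0.17146 kg m².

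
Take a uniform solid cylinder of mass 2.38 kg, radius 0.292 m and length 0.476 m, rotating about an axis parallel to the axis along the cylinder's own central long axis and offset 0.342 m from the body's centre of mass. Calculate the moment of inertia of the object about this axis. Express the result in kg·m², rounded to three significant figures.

I_cm = (1/2)MR² = (1/2)(2.38)(0.292)² = 0.10146 kg·m²; centre at d = 0.342 m, so the parallel axis theorem gives I = 0.10146 + (2.38)(0.342)² = 0.37984 kg·m².

0.380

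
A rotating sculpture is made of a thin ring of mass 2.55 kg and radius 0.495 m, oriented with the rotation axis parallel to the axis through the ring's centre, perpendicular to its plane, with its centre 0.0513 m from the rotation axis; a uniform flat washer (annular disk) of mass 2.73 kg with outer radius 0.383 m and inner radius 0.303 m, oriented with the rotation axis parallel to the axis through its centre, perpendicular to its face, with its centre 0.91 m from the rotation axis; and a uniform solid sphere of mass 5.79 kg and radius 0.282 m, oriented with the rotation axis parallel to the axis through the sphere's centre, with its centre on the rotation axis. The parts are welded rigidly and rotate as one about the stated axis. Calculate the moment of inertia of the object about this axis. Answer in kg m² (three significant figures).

Thin ring: I_cm = MR² = (2.55)(0.495)² = 0.62481 kg m²; centre at d = 0.0513 m, so I = I_cm + Md² gives I = 0.62481 + (2.55)(0.0513)² = 0.63152 kg m².
Annular disk: I_cm = (1/2)M(R²+r²) = (1/2)(2.73)[(0.383)² + (0.303)²] = 0.32555 kg m²; centre at d = 0.91 m, so I = I_cm + Md² gives I = 0.32555 + (2.73)(0.91)² = 2.5863 kg m².
Solid sphere: I_cm = (2/5)MR² = (2/5)(5.79)(0.282)² = 0.18418 kg m²; axis through the centre, so I = 0.18418 kg m².
Total I = 0.63152 + 2.5863 + 0.18418 = 3.402 kg m².

3.40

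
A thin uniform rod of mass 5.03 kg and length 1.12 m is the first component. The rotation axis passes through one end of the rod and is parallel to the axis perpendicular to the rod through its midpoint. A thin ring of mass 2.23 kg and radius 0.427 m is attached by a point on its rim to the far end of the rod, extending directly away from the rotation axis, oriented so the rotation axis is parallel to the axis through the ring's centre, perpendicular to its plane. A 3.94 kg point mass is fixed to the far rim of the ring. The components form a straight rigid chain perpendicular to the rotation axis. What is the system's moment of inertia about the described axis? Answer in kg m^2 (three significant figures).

Thin rod: I_cm = (1/12)ML² = (1/12)(5.03)(1.12)² = 0.5258 kg m^2; centre at d = 0.56 m, so I = I_cm + Md² gives I = 0.5258 + (5.03)(0.56)² = 2.1032 kg m^2.
Thin ring: I_cm = MR² = (2.23)(0.427)² = 0.40659 kg m^2; centre at d = 0.56 + 0.56 + 0.427 = 1.547 m, so I = I_cm + Md² gives I = 0.40659 + (2.23)(1.547)² = 5.7434 kg m^2.
Point mass: I_cm = 0; centre at d = 0.56 + 0.56 + 0.427 + 0.427 = 1.974 m, so I = I_cm + Md² gives I = 0 + (3.94)(1.974)² = 15.353 kg m^2.
Total I = 2.1032 + 5.7434 + 15.353 = 23.2 kg m^2.

23.2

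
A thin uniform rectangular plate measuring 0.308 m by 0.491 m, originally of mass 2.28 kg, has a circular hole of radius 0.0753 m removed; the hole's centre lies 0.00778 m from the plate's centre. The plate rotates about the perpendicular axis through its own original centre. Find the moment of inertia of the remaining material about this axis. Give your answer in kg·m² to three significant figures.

0.0631

Unpierced body about its centre: I₀ = (1/12)M(a²+b²) = (1/12)(2.28)[(0.308)² + (0.491)²] = 0.06383 kg·m².
The removed disk has mass m = M·πr²/(ab) = (2.28)·π(0.0753)²/(0.308·0.491) = 0.26856 kg (same uniform areal density).
Its moment of inertia about the rotation axis (parallel-axis theorem): I_hole = (1/2)mr² + md² = (1/2)(0.26856)(0.0753)² + (0.26856)(0.00778)² = 0.00077764 kg·m².
Treating the hole as negative mass, I = I₀ − I_hole = 0.06383 − 0.00077764 = 0.063052 kg·m².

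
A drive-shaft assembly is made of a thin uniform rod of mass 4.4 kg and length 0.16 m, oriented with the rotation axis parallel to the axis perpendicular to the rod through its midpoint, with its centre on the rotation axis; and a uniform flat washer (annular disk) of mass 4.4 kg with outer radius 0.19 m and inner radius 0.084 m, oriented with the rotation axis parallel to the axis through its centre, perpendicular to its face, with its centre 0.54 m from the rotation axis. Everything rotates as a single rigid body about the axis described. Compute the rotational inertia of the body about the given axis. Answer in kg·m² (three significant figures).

Thin rod: I_cm = (1/12)ML² = (1/12)(4.4)(0.16)² = 0.0093867 kg·m²; axis through the centre, so I = 0.0093867 kg·m².
Annular disk: I_cm = (1/2)M(R²+r²) = (1/2)(4.4)[(0.19)² + (0.084)²] = 0.094943 kg·m²; centre at d = 0.54 m, so I = I_cm + Md² gives I = 0.094943 + (4.4)(0.54)² = 1.378 kg·m².
Total I = 0.0093867 + 1.378 = 1.3874 kg·m².

1.39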